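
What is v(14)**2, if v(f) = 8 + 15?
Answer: 529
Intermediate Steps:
v(f) = 23
v(14)**2 = 23**2 = 529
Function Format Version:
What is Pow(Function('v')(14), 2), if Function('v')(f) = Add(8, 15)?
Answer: 529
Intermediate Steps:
Function('v')(f) = 23
Pow(Function('v')(14), 2) = Pow(23, 2) = 529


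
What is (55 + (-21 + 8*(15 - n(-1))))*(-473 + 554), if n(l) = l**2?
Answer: 11826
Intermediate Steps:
(55 + (-21 + 8*(15 - n(-1))))*(-473 + 554) = (55 + (-21 + 8*(15 - 1*(-1)**2)))*(-473 + 554) = (55 + (-21 + 8*(15 - 1*1)))*81 = (55 + (-21 + 8*(15 - 1)))*81 = (55 + (-21 + 8*14))*81 = (55 + (-21 + 112))*81 = (55 + 91)*81 = 146*81 = 11826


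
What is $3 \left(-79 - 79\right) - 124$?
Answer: $-598$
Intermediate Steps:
$3 \left(-79 - 79\right) - 124 = 3 \left(-158\right) - 124 = -474 - 124 = -598$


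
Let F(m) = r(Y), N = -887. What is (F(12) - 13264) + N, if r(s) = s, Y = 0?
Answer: -14151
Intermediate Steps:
F(m) = 0
(F(12) - 13264) + N = (0 - 13264) - 887 = -13264 - 887 = -14151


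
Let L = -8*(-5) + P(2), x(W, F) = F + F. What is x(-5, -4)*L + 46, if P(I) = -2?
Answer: -258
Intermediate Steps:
x(W, F) = 2*F
L = 38 (L = -8*(-5) - 2 = -4*(-10) - 2 = 40 - 2 = 38)
x(-5, -4)*L + 46 = (2*(-4))*38 + 46 = -8*38 + 46 = -304 + 46 = -258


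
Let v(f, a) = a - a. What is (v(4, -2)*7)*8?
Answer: 0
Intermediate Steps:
v(f, a) = 0
(v(4, -2)*7)*8 = (0*7)*8 = 0*8 = 0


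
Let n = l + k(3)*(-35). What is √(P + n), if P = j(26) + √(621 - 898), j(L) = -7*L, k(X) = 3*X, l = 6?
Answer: √(-491 + I*√277) ≈ 0.3755 + 22.162*I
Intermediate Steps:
n = -309 (n = 6 + (3*3)*(-35) = 6 + 9*(-35) = 6 - 315 = -309)
P = -182 + I*√277 (P = -7*26 + √(621 - 898) = -182 + √(-277) = -182 + I*√277 ≈ -182.0 + 16.643*I)
√(P + n) = √((-182 + I*√277) - 309) = √(-491 + I*√277)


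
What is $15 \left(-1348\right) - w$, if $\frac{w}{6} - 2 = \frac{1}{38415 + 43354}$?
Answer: $- \frac{1654350414}{81769} \approx -20232.0$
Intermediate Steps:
$w = \frac{981234}{81769}$ ($w = 12 + \frac{6}{38415 + 43354} = 12 + \frac{6}{81769} = \frac{981234}{81769} \approx 12.0$)
$15 \left(-1348\right) - w = 15 \left(-1348\right) - \frac{981234}{81769} = -20220 - \frac{981234}{81769} = - \frac{1654350414}{81769}$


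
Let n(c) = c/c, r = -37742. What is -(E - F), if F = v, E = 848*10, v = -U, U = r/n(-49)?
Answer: 29262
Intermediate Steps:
n(c) = 1
U = -37742 (U = -37742/1 = -37742*1 = -37742)
v = 37742 (v = -1*(-37742) = 37742)
E = 8480
F = 37742
-(E - F) = -(8480 - 1*37742) = -(8480 - 37742) = -1*(-29262) = 29262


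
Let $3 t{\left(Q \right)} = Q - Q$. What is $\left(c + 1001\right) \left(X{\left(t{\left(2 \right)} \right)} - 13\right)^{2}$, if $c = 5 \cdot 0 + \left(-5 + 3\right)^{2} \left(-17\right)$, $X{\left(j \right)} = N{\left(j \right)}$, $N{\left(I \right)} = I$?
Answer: $157677$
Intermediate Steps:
$t{\left(Q \right)} = 0$ ($t{\left(Q \right)} = \frac{Q - Q}{3} = \frac{1}{3} \cdot 0 = 0$)
$X{\left(j \right)} = j$
$c = -68$ ($c = 0 + \left(-2\right)^{2} \left(-17\right) = 0 + 4 \left(-17\right) = 0 - 68 = -68$)
$\left(c + 1001\right) \left(X{\left(t{\left(2 \right)} \right)} - 13\right)^{2} = \left(-68 + 1001\right) \left(0 - 13\right)^{2} = 933 \left(-13\right)^{2} = 933 \cdot 169 = 157677$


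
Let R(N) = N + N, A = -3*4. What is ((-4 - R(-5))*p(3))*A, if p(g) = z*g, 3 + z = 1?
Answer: 432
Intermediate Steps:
z = -2 (z = -3 + 1 = -2)
p(g) = -2*g
A = -12
R(N) = 2*N
((-4 - R(-5))*p(3))*A = ((-4 - 2*(-5))*(-2*3))*(-12) = ((-4 - 1*(-10))*(-6))*(-12) = ((-4 + 10)*(-6))*(-12) = (6*(-6))*(-12) = -36*(-12) = 432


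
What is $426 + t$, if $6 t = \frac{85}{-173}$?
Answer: $\frac{442103}{1038} \approx 425.92$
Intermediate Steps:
$t = - \frac{85}{1038}$ ($t = \frac{85 \frac{1}{-173}}{6} = \frac{85 \left(- \frac{1}{173}\right)}{6} = \frac{1}{6} \left(- \frac{85}{173}\right) = - \frac{85}{1038} \approx -0.081888$)
$426 + t = 426 - \frac{85}{1038} = \frac{442103}{1038}$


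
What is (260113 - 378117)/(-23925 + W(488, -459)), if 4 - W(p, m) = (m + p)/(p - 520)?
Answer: 3776128/765443 ≈ 4.9333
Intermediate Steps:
W(p, m) = 4 - (m + p)/(-520 + p) (W(p, m) = 4 - (m + p)/(p - 520) = 4 - (m + p)/(-520 + p))
(260113 - 378117)/(-23925 + W(488, -459)) = (260113 - 378117)/(-23925 + (-2080 - 1*(-459) + 3*488)/(-520 + 488)) = -118004/(-23925 + (-2080 + 459 + 1464)/(-32)) = -118004/(-23925 - 1/32*(-157)) = -118004/(-23925 + 157/32) = -118004/(-765443/32) = -118004*(-32/765443) = 3776128/765443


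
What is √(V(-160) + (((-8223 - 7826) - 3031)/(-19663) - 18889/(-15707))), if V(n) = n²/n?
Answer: I*√5359395242125757/5827297 ≈ 12.563*I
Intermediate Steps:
V(n) = n
√(V(-160) + (((-8223 - 7826) - 3031)/(-19663) - 18889/(-15707))) = √(-160 + (((-8223 - 7826) - 3031)/(-19663) - 18889/(-15707))) = √(-160 + ((-16049 - 3031)*(-1/19663) - 18889*(-1/15707))) = √(-160 + (-19080*(-1/19663) + 18889/15707)) = √(-160 + (360/371 + 18889/15707)) = √(-160 + 12662339/5827297) = √(-919705181/5827297) = I*√5359395242125757/5827297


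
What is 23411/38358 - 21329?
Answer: -818114371/38358 ≈ -21328.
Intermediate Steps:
23411/38358 - 21329 = -818114371/38358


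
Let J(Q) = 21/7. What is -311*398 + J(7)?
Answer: -123775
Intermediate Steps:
J(Q) = 3 (J(Q) = 21*(1/7) = 3)
-311*398 + J(7) = -311*398 + 3 = -123778 + 3 = -123775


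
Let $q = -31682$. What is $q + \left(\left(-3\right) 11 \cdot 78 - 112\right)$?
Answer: $-34368$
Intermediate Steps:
$q + \left(\left(-3\right) 11 \cdot 78 - 112\right) = -31682 + \left(\left(-3\right) 11 \cdot 78 - 112\right) = -31682 - 2686 = -34368$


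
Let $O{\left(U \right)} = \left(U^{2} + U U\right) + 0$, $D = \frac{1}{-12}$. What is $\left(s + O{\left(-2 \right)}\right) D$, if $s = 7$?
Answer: $- \frac{5}{4} \approx -1.25$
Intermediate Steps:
$D = - \frac{1}{12} \approx -0.083333$
$O{\left(U \right)} = 2 U^{2}$ ($O{\left(U \right)} = \left(U^{2} + U^{2}\right) + 0 = 2 U^{2} + 0 = 2 U^{2}$)
$\left(s + O{\left(-2 \right)}\right) D = \left(7 + 2 \left(-2\right)^{2}\right) \left(- \frac{1}{12}\right) = \left(7 + 2 \cdot 4\right) \left(- \frac{1}{12}\right) = \left(7 + 8\right) \left(- \frac{1}{12}\right) = 15 \left(- \frac{1}{12}\right) = - \frac{5}{4}$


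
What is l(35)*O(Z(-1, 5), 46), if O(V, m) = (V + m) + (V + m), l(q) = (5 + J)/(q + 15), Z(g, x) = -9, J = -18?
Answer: -481/25 ≈ -19.240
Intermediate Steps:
l(q) = -13/(15 + q) (l(q) = (5 - 18)/(q + 15) = -13/(15 + q))
O(V, m) = 2*V + 2*m
l(35)*O(Z(-1, 5), 46) = (-13/(15 + 35))*(2*(-9) + 2*46) = (-13/50)*(-18 + 92) = -13*1/50*74 = -13/50*74 = -481/25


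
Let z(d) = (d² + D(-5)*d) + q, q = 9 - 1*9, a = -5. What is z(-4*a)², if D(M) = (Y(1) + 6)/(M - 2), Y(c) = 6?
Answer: 6553600/49 ≈ 1.3375e+5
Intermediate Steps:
q = 0 (q = 9 - 9 = 0)
D(M) = 12/(-2 + M) (D(M) = (6 + 6)/(M - 2) = 12/(-2 + M))
z(d) = d² - 12*d/7 (z(d) = (d² + (12/(-2 - 5))*d) + 0 = (d² + (12/(-7))*d) + 0 = (d² + (12*(-⅐))*d) + 0 = (d² - 12*d/7) + 0 = d² - 12*d/7)
z(-4*a)² = ((-4*(-5))*(-12 + 7*(-4*(-5)))/7)² = ((⅐)*20*(-12 + 7*20))² = ((⅐)*20*(-12 + 140))² = ((⅐)*20*128)² = (2560/7)² = 6553600/49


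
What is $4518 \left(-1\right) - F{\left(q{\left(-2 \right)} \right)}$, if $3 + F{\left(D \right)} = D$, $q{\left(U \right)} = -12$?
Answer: $-4503$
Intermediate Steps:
$F{\left(D \right)} = -3 + D$
$4518 \left(-1\right) - F{\left(q{\left(-2 \right)} \right)} = 4518 \left(-1\right) - \left(-3 - 12\right) = -4518 - -15 = -4518 + 15 = -4503$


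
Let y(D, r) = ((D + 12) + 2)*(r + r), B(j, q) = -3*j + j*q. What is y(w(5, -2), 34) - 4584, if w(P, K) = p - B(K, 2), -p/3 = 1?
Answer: -3972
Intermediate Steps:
p = -3 (p = -3*1 = -3)
w(P, K) = -3 + K (w(P, K) = -3 - K*(-3 + 2) = -3 - K*(-1) = -3 - (-1)*K = -3 + K)
y(D, r) = 2*r*(14 + D) (y(D, r) = ((12 + D) + 2)*(2*r) = (14 + D)*(2*r) = 2*r*(14 + D))
y(w(5, -2), 34) - 4584 = 2*34*(14 + (-3 - 2)) - 4584 = 2*34*(14 - 5) - 4584 = 2*34*9 - 4584 = 612 - 4584 = -3972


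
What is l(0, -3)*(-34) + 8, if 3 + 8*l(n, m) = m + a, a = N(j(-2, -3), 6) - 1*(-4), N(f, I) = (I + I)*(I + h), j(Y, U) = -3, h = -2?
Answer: -375/2 ≈ -187.50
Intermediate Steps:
N(f, I) = 2*I*(-2 + I) (N(f, I) = (I + I)*(I - 2) = (2*I)*(-2 + I) = 2*I*(-2 + I))
a = 52 (a = 2*6*(-2 + 6) - 1*(-4) = 2*6*4 + 4 = 48 + 4 = 52)
l(n, m) = 49/8 + m/8 (l(n, m) = -3/8 + (m + 52)/8 = -3/8 + (52 + m)/8 = -3/8 + (13/2 + m/8) = 49/8 + m/8)
l(0, -3)*(-34) + 8 = (49/8 + (1/8)*(-3))*(-34) + 8 = (49/8 - 3/8)*(-34) + 8 = (23/4)*(-34) + 8 = -391/2 + 8 = -375/2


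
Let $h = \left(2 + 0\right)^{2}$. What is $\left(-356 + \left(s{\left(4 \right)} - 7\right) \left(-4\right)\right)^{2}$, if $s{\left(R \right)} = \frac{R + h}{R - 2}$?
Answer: $118336$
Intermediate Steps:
$h = 4$ ($h = 2^{2} = 4$)
$s{\left(R \right)} = \frac{4 + R}{-2 + R}$ ($s{\left(R \right)} = \frac{R + 4}{R - 2} = \frac{4 + R}{-2 + R}$)
$\left(-356 + \left(s{\left(4 \right)} - 7\right) \left(-4\right)\right)^{2} = \left(-356 + \left(\frac{4 + 4}{-2 + 4} - 7\right) \left(-4\right)\right)^{2} = \left(-356 + \left(\frac{1}{2} \cdot 8 - 7\right) \left(-4\right)\right)^{2} = \left(-356 + \left(4 - 7\right) \left(-4\right)\right)^{2} = \left(-356 - -12\right)^{2} = \left(-356 + 12\right)^{2} = \left(-344\right)^{2} = 118336$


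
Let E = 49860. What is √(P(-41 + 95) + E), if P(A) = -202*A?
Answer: 6*√1082 ≈ 197.36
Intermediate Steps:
√(P(-41 + 95) + E) = √(-202*(-41 + 95) + 49860) = √(-202*54 + 49860) = √(-10908 + 49860) = √38952 = 6*√1082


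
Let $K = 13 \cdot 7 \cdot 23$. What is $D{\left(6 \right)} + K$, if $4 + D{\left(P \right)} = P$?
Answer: $2095$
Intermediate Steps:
$D{\left(P \right)} = -4 + P$
$K = 2093$ ($K = 91 \cdot 23 = 2093$)
$D{\left(6 \right)} + K = \left(-4 + 6\right) + 2093 = 2 + 2093 = 2095$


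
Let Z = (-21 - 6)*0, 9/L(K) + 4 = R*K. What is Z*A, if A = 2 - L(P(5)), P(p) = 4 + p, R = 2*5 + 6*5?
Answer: 0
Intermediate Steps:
R = 40 (R = 10 + 30 = 40)
L(K) = 9/(-4 + 40*K)
A = 703/356 (A = 2 - 9/(4*(-1 + 10*(4 + 5))) = 2 - 9/(4*(-1 + 10*9)) = 2 - 9/(4*(-1 + 90)) = 2 - 9/(4*89) = 2 - 1*9/356 = 2 - 9/356 = 703/356 ≈ 1.9747)
Z = 0 (Z = -27*0 = 0)
Z*A = 0*(703/356) = 0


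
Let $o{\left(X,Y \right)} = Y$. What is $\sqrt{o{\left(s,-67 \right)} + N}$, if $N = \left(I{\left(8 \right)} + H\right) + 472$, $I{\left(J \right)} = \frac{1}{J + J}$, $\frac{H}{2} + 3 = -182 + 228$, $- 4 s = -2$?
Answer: $\frac{9 \sqrt{97}}{4} \approx 22.16$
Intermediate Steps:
$s = \frac{1}{2}$ ($s = \left(- \frac{1}{4}\right) \left(-2\right) = \frac{1}{2} \approx 0.5$)
$H = 86$ ($H = -6 + 2 \left(-182 + 228\right) = -6 + 2 \cdot 46 = -6 + 92 = 86$)
$I{\left(J \right)} = \frac{1}{2 J}$
$N = \frac{8929}{16}$ ($N = \left(\frac{1}{2 \cdot 8} + 86\right) + 472 = \left(\frac{1}{2} \cdot \frac{1}{8} + 86\right) + 472 = \left(\frac{1}{16} + 86\right) + 472 = \frac{1377}{16} + 472 = \frac{8929}{16} \approx 558.06$)
$\sqrt{o{\left(s,-67 \right)} + N} = \sqrt{-67 + \frac{8929}{16}} = \sqrt{\frac{7857}{16}} = \frac{9 \sqrt{97}}{4}$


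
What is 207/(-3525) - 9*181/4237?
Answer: -2206428/4978475 ≈ -0.44319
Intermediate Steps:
207/(-3525) - 9*181/4237 = 207*(-1/3525) - 1629*1/4237 = -69/1175 - 1629/4237 = -2206428/4978475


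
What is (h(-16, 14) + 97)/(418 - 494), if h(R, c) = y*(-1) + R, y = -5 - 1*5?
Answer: -91/76 ≈ -1.1974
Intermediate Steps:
y = -10 (y = -5 - 5 = -10)
h(R, c) = 10 + R (h(R, c) = -10*(-1) + R = 10 + R)
(h(-16, 14) + 97)/(418 - 494) = ((10 - 16) + 97)/(418 - 494) = (-6 + 97)/(-76) = 91*(-1/76) = -91/76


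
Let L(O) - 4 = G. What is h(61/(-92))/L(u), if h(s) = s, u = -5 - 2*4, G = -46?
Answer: 61/3864 ≈ 0.015787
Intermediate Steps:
u = -13 (u = -5 - 8 = -13)
L(O) = -42 (L(O) = 4 - 46 = -42)
h(61/(-92))/L(u) = (61/(-92))/(-42) = (61*(-1/92))*(-1/42) = -61/92*(-1/42) = 61/3864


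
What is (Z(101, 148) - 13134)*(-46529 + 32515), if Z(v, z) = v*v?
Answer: 41103062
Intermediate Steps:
Z(v, z) = v²
(Z(101, 148) - 13134)*(-46529 + 32515) = (101² - 13134)*(-46529 + 32515) = (10201 - 13134)*(-14014) = -2933*(-14014) = 41103062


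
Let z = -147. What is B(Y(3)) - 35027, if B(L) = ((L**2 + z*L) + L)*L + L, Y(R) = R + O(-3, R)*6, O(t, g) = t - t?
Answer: -36311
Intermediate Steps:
O(t, g) = 0
Y(R) = R (Y(R) = R + 0*6 = R + 0 = R)
B(L) = L + L*(L**2 - 146*L) (B(L) = ((L**2 - 147*L) + L)*L + L = (L**2 - 146*L)*L + L = L*(L**2 - 146*L) + L = L + L*(L**2 - 146*L))
B(Y(3)) - 35027 = 3*(1 + 3**2 - 146*3) - 35027 = 3*(1 + 9 - 438) - 35027 = 3*(-428) - 35027 = -1284 - 35027 = -36311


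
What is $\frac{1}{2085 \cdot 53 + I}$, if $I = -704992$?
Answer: $- \frac{1}{594487} \approx -1.6821 \cdot 10^{-6}$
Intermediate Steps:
$\frac{1}{2085 \cdot 53 + I} = \frac{1}{2085 \cdot 53 - 704992} = \frac{1}{110505 - 704992} = \frac{1}{-594487} = - \frac{1}{594487}$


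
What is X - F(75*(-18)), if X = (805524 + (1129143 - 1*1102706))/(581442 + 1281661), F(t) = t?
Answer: 2516021011/1863103 ≈ 1350.4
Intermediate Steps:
X = 831961/1863103 (X = (805524 + (1129143 - 1102706))/1863103 = (805524 + 26437)*(1/1863103) = 831961*(1/1863103) = 831961/1863103 ≈ 0.44655)
X - F(75*(-18)) = 831961/1863103 - 75*(-18) = 831961/1863103 - 1*(-1350) = 831961/1863103 + 1350 = 2516021011/1863103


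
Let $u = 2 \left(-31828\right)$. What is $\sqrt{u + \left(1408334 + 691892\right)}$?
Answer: $\sqrt{2036570} \approx 1427.1$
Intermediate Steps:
$u = -63656$
$\sqrt{u + \left(1408334 + 691892\right)} = \sqrt{-63656 + \left(1408334 + 691892\right)} = \sqrt{-63656 + 2100226} = \sqrt{2036570}$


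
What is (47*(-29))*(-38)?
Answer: 51794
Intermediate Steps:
(47*(-29))*(-38) = -1363*(-38) = 51794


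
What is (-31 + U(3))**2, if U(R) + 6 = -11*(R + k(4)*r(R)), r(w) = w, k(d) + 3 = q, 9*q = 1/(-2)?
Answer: 34225/36 ≈ 950.69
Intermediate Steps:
q = -1/18 (q = (1/9)/(-2) = (1/9)*(-1/2) = -1/18 ≈ -0.055556)
k(d) = -55/18 (k(d) = -3 - 1/18 = -55/18)
U(R) = -6 + 407*R/18 (U(R) = -6 - 11*(R - 55*R/18) = -6 - (-407)*R/18 = -6 + 407*R/18)
(-31 + U(3))**2 = (-31 + (-6 + (407/18)*3))**2 = (-31 + (-6 + 407/6))**2 = (-31 + 371/6)**2 = (185/6)**2 = 34225/36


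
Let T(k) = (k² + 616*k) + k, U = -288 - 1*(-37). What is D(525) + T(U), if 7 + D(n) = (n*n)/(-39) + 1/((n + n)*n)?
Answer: -709030979987/7166250 ≈ -98940.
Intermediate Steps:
U = -251 (U = -288 + 37 = -251)
T(k) = k² + 617*k
D(n) = -7 + 1/(2*n²) - n²/39 (D(n) = -7 + ((n*n)/(-39) + 1/((n + n)*n)) = -7 + (n²*(-1/39) + 1/(((2*n))*n)) = -7 + (-n²/39 + (1/(2*n))/n) = -7 + (-n²/39 + 1/(2*n²)) = -7 + (1/(2*n²) - n²/39) = -7 + 1/(2*n²) - n²/39)
D(525) + T(U) = (-7 + (½)/525² - 1/39*525²) - 251*(617 - 251) = (-7 + (½)*(1/275625) - 1/39*275625) - 251*366 = (-7 + 1/551250 - 91875/13) - 91866 = -50696257487/7166250 - 91866 = -709030979987/7166250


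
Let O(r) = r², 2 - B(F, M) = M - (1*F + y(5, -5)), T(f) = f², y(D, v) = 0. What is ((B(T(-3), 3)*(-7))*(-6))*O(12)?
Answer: 48384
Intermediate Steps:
B(F, M) = 2 + F - M (B(F, M) = 2 - (M - (1*F + 0)) = 2 - (M - (F + 0)) = 2 - (M - F) = 2 + (F - M) = 2 + F - M)
((B(T(-3), 3)*(-7))*(-6))*O(12) = (((2 + (-3)² - 1*3)*(-7))*(-6))*12² = (((2 + 9 - 3)*(-7))*(-6))*144 = ((8*(-7))*(-6))*144 = -56*(-6)*144 = 336*144 = 48384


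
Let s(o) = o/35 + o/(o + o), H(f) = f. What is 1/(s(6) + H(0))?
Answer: 70/47 ≈ 1.4894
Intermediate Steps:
s(o) = 1/2 + o/35 (s(o) = o*(1/35) + o/((2*o)) = o/35 + o*(1/(2*o)) = o/35 + 1/2 = 1/2 + o/35)
1/(s(6) + H(0)) = 1/((1/2 + (1/35)*6) + 0) = 1/((1/2 + 6/35) + 0) = 1/(47/70 + 0) = 1/(47/70) = 70/47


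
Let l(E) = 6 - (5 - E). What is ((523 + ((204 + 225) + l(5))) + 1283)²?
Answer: 5022081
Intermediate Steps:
l(E) = 1 + E (l(E) = 6 + (-5 + E) = 1 + E)
((523 + ((204 + 225) + l(5))) + 1283)² = ((523 + ((204 + 225) + (1 + 5))) + 1283)² = ((523 + (429 + 6)) + 1283)² = ((523 + 435) + 1283)² = (958 + 1283)² = 2241² = 5022081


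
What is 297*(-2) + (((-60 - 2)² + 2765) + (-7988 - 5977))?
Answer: -7950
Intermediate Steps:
297*(-2) + (((-60 - 2)² + 2765) + (-7988 - 5977)) = -594 + (((-62)² + 2765) - 13965) = -594 + ((3844 + 2765) - 13965) = -594 + (6609 - 13965) = -594 - 7356 = -7950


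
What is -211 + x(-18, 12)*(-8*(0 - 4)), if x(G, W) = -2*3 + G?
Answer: -979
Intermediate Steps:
x(G, W) = -6 + G
-211 + x(-18, 12)*(-8*(0 - 4)) = -211 + (-6 - 18)*(-8*(0 - 4)) = -211 - (-192)*(-4) = -211 - 24*32 = -211 - 768 = -979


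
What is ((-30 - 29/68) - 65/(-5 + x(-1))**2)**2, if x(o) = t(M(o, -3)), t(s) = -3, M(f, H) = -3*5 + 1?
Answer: 1170255681/1183744 ≈ 988.61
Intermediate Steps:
M(f, H) = -14 (M(f, H) = -15 + 1 = -14)
x(o) = -3
((-30 - 29/68) - 65/(-5 + x(-1))**2)**2 = ((-30 - 29/68) - 65/(-5 - 3)**2)**2 = ((-30 - 29*1/68) - 65/((-8)**2))**2 = ((-30 - 29/68) - 65/64)**2 = (-2069/68 - 65*1/64)**2 = (-2069/68 - 65/64)**2 = (-34209/1088)**2 = 1170255681/1183744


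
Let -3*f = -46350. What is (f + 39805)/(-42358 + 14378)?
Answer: -11051/5596 ≈ -1.9748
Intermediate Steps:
f = 15450 (f = -⅓*(-46350) = 15450)
(f + 39805)/(-42358 + 14378) = (15450 + 39805)/(-42358 + 14378) = 55255/(-27980) = 55255*(-1/27980) = -11051/5596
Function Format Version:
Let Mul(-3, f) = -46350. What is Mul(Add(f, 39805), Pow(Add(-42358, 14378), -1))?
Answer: Rational(-11051, 5596) ≈ -1.9748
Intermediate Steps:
f = 15450 (f = Mul(Rational(-1, 3), -46350) = 15450)
Mul(Add(f, 39805), Pow(Add(-42358, 14378), -1)) = Mul(Add(15450, 39805), Pow(Add(-42358, 14378), -1)) = Mul(55255, Pow(-27980, -1)) = Mul(55255, Rational(-1, 27980)) = Rational(-11051, 5596)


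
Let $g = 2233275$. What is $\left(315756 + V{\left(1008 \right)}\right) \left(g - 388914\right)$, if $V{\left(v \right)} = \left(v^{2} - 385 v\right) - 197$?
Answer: $1740233911023$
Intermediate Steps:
$V{\left(v \right)} = -197 + v^{2} - 385 v$
$\left(315756 + V{\left(1008 \right)}\right) \left(g - 388914\right) = \left(315756 - \left(388277 - 1016064\right)\right) \left(2233275 - 388914\right) = \left(315756 - -627787\right) 1844361 = \left(315756 + 627787\right) 1844361 = 943543 \cdot 1844361 = 1740233911023$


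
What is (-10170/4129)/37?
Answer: -10170/152773 ≈ -0.066569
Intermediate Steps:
(-10170/4129)/37 = (-10170*1/4129)/37 = (1/37)*(-10170/4129) = -10170/152773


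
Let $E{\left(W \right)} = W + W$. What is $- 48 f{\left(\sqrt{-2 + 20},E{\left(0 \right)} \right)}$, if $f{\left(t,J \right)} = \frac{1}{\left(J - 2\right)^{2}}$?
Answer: $-12$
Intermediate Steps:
$E{\left(W \right)} = 2 W$
$f{\left(t,J \right)} = \frac{1}{\left(-2 + J\right)^{2}}$
$- 48 f{\left(\sqrt{-2 + 20},E{\left(0 \right)} \right)} = - \frac{48}{\left(-2 + 2 \cdot 0\right)^{2}} = - \frac{48}{\left(-2 + 0\right)^{2}} = - \frac{48}{4} = \left(-48\right) \frac{1}{4} = -12$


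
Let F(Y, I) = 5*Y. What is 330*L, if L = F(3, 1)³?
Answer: 1113750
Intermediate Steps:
L = 3375 (L = (5*3)³ = 15³ = 3375)
330*L = 330*3375 = 1113750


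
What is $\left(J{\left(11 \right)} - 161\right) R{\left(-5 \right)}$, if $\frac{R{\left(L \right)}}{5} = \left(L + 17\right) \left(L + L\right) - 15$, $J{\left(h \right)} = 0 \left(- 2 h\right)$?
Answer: $108675$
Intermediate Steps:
$J{\left(h \right)} = 0$
$R{\left(L \right)} = -75 + 10 L \left(17 + L\right)$ ($R{\left(L \right)} = 5 \left(\left(L + 17\right) \left(L + L\right) - 15\right) = 5 \left(\left(17 + L\right) 2 L - 15\right) = 5 \left(2 L \left(17 + L\right) - 15\right) = 5 \left(-15 + 2 L \left(17 + L\right)\right) = -75 + 10 L \left(17 + L\right)$)
$\left(J{\left(11 \right)} - 161\right) R{\left(-5 \right)} = \left(0 - 161\right) \left(-75 + 10 \left(-5\right)^{2} + 170 \left(-5\right)\right) = - 161 \left(-75 + 10 \cdot 25 - 850\right) = - 161 \left(-75 + 250 - 850\right) = \left(-161\right) \left(-675\right) = 108675$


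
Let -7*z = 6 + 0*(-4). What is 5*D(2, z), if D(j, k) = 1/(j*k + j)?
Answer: 35/2 ≈ 17.500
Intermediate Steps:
z = -6/7 (z = -(6 + 0*(-4))/7 = -(6 + 0)/7 = -1/7*6 = -6/7 ≈ -0.85714)
D(j, k) = 1/(j + j*k)
5*D(2, z) = 5*(1/(2*(1 - 6/7))) = 5*(1/(2*(1/7))) = 5*((1/2)*7) = 5*(7/2) = 35/2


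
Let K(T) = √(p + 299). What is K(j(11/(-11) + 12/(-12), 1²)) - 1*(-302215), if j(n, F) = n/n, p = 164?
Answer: 302215 + √463 ≈ 3.0224e+5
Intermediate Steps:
j(n, F) = 1
K(T) = √463 (K(T) = √(164 + 299) = √463)
K(j(11/(-11) + 12/(-12), 1²)) - 1*(-302215) = √463 - 1*(-302215) = √463 + 302215 = 302215 + √463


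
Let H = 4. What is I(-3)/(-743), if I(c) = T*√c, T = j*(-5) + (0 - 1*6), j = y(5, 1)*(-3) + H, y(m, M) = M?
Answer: 11*I*√3/743 ≈ 0.025643*I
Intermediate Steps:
j = 1 (j = 1*(-3) + 4 = -3 + 4 = 1)
T = -11 (T = 1*(-5) + (0 - 1*6) = -5 + (0 - 6) = -5 - 6 = -11)
I(c) = -11*√c
I(-3)/(-743) = -11*I*√3/(-743) = -11*I*√3*(-1/743) = 11*I*√3/743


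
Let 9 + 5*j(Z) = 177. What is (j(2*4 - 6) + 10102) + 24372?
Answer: 172538/5 ≈ 34508.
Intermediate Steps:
j(Z) = 168/5 (j(Z) = -9/5 + (⅕)*177 = -9/5 + 177/5 = 168/5)
(j(2*4 - 6) + 10102) + 24372 = (168/5 + 10102) + 24372 = 50678/5 + 24372 = 172538/5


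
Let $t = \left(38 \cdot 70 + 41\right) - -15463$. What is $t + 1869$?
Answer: $20033$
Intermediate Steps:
$t = 18164$ ($t = \left(2660 + 41\right) + 15463 = 2701 + 15463 = 18164$)
$t + 1869 = 18164 + 1869 = 20033$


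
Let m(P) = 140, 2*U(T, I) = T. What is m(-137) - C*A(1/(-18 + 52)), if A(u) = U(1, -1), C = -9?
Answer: 289/2 ≈ 144.50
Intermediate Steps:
U(T, I) = T/2
A(u) = ½ (A(u) = (½)*1 = ½)
m(-137) - C*A(1/(-18 + 52)) = 140 - (-9)/2 = 140 - 1*(-9/2) = 140 + 9/2 = 289/2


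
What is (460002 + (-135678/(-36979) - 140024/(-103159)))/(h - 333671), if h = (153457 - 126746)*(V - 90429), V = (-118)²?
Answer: -877398233923810/3898370967401216943 ≈ -0.00022507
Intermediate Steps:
V = 13924
h = -2043525055 (h = (153457 - 126746)*(13924 - 90429) = 26711*(-76505) = -2043525055)
(460002 + (-135678/(-36979) - 140024/(-103159)))/(h - 333671) = (460002 + (-135678/(-36979) - 140024/(-103159)))/(-2043525055 - 333671) = (460002 + (-135678*(-1/36979) - 140024*(-1/103159)))/(-2043858726) = (460002 + (135678/36979 + 140024/103159))*(-1/2043858726) = (460002 + 19174354298/3814716661)*(-1/2043858726) = (1754796467847620/3814716661)*(-1/2043858726) = -877398233923810/3898370967401216943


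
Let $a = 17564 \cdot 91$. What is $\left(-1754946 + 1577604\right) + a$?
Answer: $1420982$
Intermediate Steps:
$a = 1598324$
$\left(-1754946 + 1577604\right) + a = \left(-1754946 + 1577604\right) + 1598324 = -177342 + 1598324 = 1420982$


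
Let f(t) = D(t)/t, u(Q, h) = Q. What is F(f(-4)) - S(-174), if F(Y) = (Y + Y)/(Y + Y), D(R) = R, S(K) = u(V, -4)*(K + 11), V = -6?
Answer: -977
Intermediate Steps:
S(K) = -66 - 6*K (S(K) = -6*(K + 11) = -6*(11 + K) = -66 - 6*K)
f(t) = 1 (f(t) = t/t = 1)
F(Y) = 1 (F(Y) = (2*Y)/((2*Y)) = (2*Y)*(1/(2*Y)) = 1)
F(f(-4)) - S(-174) = 1 - (-66 - 6*(-174)) = 1 - (-66 + 1044) = 1 - 1*978 = 1 - 978 = -977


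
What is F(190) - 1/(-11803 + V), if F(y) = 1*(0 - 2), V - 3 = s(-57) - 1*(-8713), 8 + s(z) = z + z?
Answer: -6417/3209 ≈ -1.9997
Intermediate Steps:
s(z) = -8 + 2*z (s(z) = -8 + (z + z) = -8 + 2*z)
V = 8594 (V = 3 + ((-8 + 2*(-57)) - 1*(-8713)) = 3 + ((-8 - 114) + 8713) = 3 + (-122 + 8713) = 3 + 8591 = 8594)
F(y) = -2 (F(y) = 1*(-2) = -2)
F(190) - 1/(-11803 + V) = -2 - 1/(-11803 + 8594) = -2 - 1/(-3209) = -2 - 1*(-1/3209) = -2 + 1/3209 = -6417/3209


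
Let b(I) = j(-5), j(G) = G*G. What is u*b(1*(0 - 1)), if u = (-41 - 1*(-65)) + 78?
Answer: 2550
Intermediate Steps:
j(G) = G²
b(I) = 25 (b(I) = (-5)² = 25)
u = 102 (u = (-41 + 65) + 78 = 24 + 78 = 102)
u*b(1*(0 - 1)) = 102*25 = 2550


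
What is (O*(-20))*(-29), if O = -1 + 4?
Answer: 1740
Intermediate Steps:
O = 3
(O*(-20))*(-29) = (3*(-20))*(-29) = -60*(-29) = 1740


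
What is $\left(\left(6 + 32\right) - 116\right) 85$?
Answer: $-6630$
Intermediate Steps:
$\left(\left(6 + 32\right) - 116\right) 85 = \left(38 - 116\right) 85 = \left(-78\right) 85 = -6630$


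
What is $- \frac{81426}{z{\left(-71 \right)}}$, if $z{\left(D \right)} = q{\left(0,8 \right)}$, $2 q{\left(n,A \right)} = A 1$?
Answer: $- \frac{40713}{2} \approx -20357.0$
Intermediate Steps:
$q{\left(n,A \right)} = \frac{A}{2}$ ($q{\left(n,A \right)} = \frac{A 1}{2} = \frac{A}{2}$)
$z{\left(D \right)} = 4$ ($z{\left(D \right)} = \frac{1}{2} \cdot 8 = 4$)
$- \frac{81426}{z{\left(-71 \right)}} = - \frac{81426}{4} = \left(-81426\right) \frac{1}{4} = - \frac{40713}{2}$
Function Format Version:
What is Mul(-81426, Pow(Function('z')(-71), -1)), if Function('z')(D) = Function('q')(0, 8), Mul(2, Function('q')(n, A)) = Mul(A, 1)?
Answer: Rational(-40713, 2) ≈ -20357.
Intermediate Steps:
Function('q')(n, A) = Mul(Rational(1, 2), A) (Function('q')(n, A) = Mul(Rational(1, 2), Mul(A, 1)) = Mul(Rational(1, 2), A))
Function('z')(D) = 4 (Function('z')(D) = Mul(Rational(1, 2), 8) = 4)
Mul(-81426, Pow(Function('z')(-71), -1)) = Mul(-81426, Pow(4, -1)) = Mul(-81426, Rational(1, 4)) = Rational(-40713, 2)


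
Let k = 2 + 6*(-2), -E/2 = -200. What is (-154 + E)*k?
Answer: -2460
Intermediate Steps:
E = 400 (E = -2*(-200) = 400)
k = -10 (k = 2 - 12 = -10)
(-154 + E)*k = (-154 + 400)*(-10) = 246*(-10) = -2460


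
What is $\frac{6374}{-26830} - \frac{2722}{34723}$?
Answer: $- \frac{147177831}{465809045} \approx -0.31596$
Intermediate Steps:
$\frac{6374}{-26830} - \frac{2722}{34723} = 6374 \left(- \frac{1}{26830}\right) - \frac{2722}{34723} = - \frac{3187}{13415} - \frac{2722}{34723} = - \frac{147177831}{465809045}$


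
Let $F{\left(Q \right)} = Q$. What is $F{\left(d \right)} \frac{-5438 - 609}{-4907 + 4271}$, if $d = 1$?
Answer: $\frac{6047}{636} \approx 9.5079$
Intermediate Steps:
$F{\left(d \right)} \frac{-5438 - 609}{-4907 + 4271} = 1 \frac{-5438 - 609}{-4907 + 4271} = 1 \left(- \frac{6047}{-636}\right) = 1 \left(\left(-6047\right) \left(- \frac{1}{636}\right)\right) = 1 \cdot \frac{6047}{636} = \frac{6047}{636}$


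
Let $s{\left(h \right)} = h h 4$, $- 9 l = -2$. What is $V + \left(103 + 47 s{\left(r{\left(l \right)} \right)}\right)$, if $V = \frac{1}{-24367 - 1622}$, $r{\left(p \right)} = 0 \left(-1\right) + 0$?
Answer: $\frac{2676866}{25989} \approx 103.0$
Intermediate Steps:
$l = \frac{2}{9}$ ($l = \left(- \frac{1}{9}\right) \left(-2\right) = \frac{2}{9} \approx 0.22222$)
$r{\left(p \right)} = 0$ ($r{\left(p \right)} = 0 + 0 = 0$)
$s{\left(h \right)} = 4 h^{2}$ ($s{\left(h \right)} = h^{2} \cdot 4 = 4 h^{2}$)
$V = - \frac{1}{25989}$ ($V = \frac{1}{-24367 - 1622} = \frac{1}{-25989} = - \frac{1}{25989} \approx -3.8478 \cdot 10^{-5}$)
$V + \left(103 + 47 s{\left(r{\left(l \right)} \right)}\right) = - \frac{1}{25989} + \left(103 + 47 \cdot 4 \cdot 0^{2}\right) = - \frac{1}{25989} + \left(103 + 47 \cdot 4 \cdot 0\right) = - \frac{1}{25989} + \left(103 + 47 \cdot 0\right) = - \frac{1}{25989} + \left(103 + 0\right) = - \frac{1}{25989} + 103 = \frac{2676866}{25989}$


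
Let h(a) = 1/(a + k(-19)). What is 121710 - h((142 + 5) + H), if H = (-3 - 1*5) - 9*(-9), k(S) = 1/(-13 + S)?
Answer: 856716658/7039 ≈ 1.2171e+5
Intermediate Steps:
H = 73 (H = (-3 - 5) + 81 = -8 + 81 = 73)
h(a) = 1/(-1/32 + a) (h(a) = 1/(a + 1/(-13 - 19)) = 1/(a + 1/(-32)) = 1/(a - 1/32) = 1/(-1/32 + a))
121710 - h((142 + 5) + H) = 121710 - 32/(-1 + 32*((142 + 5) + 73)) = 121710 - 32/(-1 + 32*(147 + 73)) = 121710 - 32/(-1 + 32*220) = 121710 - 32/(-1 + 7040) = 121710 - 32/7039 = 856716658/7039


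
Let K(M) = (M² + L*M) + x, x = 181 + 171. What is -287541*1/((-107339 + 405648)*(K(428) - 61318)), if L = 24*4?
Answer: -287541/48715649554 ≈ -5.9024e-6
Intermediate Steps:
x = 352
L = 96
K(M) = 352 + M² + 96*M (K(M) = (M² + 96*M) + 352 = 352 + M² + 96*M)
-287541*1/((-107339 + 405648)*(K(428) - 61318)) = -287541*1/((-107339 + 405648)*((352 + 428² + 96*428) - 61318)) = -287541*1/(298309*((352 + 183184 + 41088) - 61318)) = -287541*1/(298309*(224624 - 61318)) = -287541/(163306*298309) = -287541/48715649554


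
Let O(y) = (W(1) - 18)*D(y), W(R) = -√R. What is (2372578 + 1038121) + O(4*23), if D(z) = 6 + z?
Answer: 3408837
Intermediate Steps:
O(y) = -114 - 19*y (O(y) = (-√1 - 18)*(6 + y) = (-1*1 - 18)*(6 + y) = (-1 - 18)*(6 + y) = -19*(6 + y) = -114 - 19*y)
(2372578 + 1038121) + O(4*23) = (2372578 + 1038121) + (-114 - 76*23) = 3410699 + (-114 - 19*92) = 3410699 + (-114 - 1748) = 3410699 - 1862 = 3408837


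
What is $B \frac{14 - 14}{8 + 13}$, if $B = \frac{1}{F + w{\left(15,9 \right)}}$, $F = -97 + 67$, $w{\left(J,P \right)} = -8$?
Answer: $0$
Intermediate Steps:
$F = -30$
$B = - \frac{1}{38}$ ($B = \frac{1}{-30 - 8} = \frac{1}{-38} = - \frac{1}{38} \approx -0.026316$)
$B \frac{14 - 14}{8 + 13} = - \frac{\left(14 - 14\right) \frac{1}{8 + 13}}{38} = - \frac{0 \cdot \frac{1}{21}}{38} = \left(- \frac{1}{38}\right) 0 = 0$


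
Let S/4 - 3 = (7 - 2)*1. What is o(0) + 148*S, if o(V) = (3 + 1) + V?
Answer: 4740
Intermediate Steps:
S = 32 (S = 12 + 4*((7 - 2)*1) = 12 + 4*(5*1) = 12 + 4*5 = 12 + 20 = 32)
o(V) = 4 + V
o(0) + 148*S = (4 + 0) + 148*32 = 4 + 4736 = 4740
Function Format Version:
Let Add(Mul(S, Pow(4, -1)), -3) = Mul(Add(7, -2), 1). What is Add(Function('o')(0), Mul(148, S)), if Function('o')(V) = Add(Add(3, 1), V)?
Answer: 4740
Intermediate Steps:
S = 32 (S = Add(12, Mul(4, Mul(Add(7, -2), 1))) = Add(12, Mul(4, Mul(5, 1))) = Add(12, Mul(4, 5)) = Add(12, 20) = 32)
Function('o')(V) = Add(4, V)
Add(Function('o')(0), Mul(148, S)) = Add(Add(4, 0), Mul(148, 32)) = Add(4, 4736) = 4740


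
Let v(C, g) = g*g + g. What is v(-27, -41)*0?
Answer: 0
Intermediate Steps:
v(C, g) = g + g² (v(C, g) = g² + g = g + g²)
v(-27, -41)*0 = -41*(1 - 41)*0 = -41*(-40)*0 = 1640*0 = 0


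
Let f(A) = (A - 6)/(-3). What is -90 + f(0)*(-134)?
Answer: -358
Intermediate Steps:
f(A) = 2 - A/3 (f(A) = (-6 + A)*(-1/3) = 2 - A/3)
-90 + f(0)*(-134) = -90 + (2 - 1/3*0)*(-134) = -90 + (2 + 0)*(-134) = -90 + 2*(-134) = -90 - 268 = -358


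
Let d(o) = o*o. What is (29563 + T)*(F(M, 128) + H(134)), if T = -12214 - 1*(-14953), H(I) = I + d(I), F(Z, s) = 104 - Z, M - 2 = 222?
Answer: 580466940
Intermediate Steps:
d(o) = o²
M = 224 (M = 2 + 222 = 224)
H(I) = I + I²
T = 2739 (T = -12214 + 14953 = 2739)
(29563 + T)*(F(M, 128) + H(134)) = (29563 + 2739)*((104 - 1*224) + 134*(1 + 134)) = 32302*((104 - 224) + 134*135) = 32302*(-120 + 18090) = 32302*17970 = 580466940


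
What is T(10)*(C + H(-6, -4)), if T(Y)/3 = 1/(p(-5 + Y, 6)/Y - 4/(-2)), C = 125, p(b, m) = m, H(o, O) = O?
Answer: 1815/13 ≈ 139.62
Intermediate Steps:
T(Y) = 3/(2 + 6/Y) (T(Y) = 3/(6/Y - 4/(-2)) = 3/(6/Y - 4*(-1/2)) = 3/(6/Y + 2) = 3/(2 + 6/Y))
T(10)*(C + H(-6, -4)) = ((3/2)*10/(3 + 10))*(125 - 4) = ((3/2)*10/13)*121 = ((3/2)*10*(1/13))*121 = (15/13)*121 = 1815/13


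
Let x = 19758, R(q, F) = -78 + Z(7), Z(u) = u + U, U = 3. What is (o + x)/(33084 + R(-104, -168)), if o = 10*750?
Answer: 13629/16508 ≈ 0.82560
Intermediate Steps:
Z(u) = 3 + u (Z(u) = u + 3 = 3 + u)
R(q, F) = -68 (R(q, F) = -78 + (3 + 7) = -78 + 10 = -68)
o = 7500
(o + x)/(33084 + R(-104, -168)) = (7500 + 19758)/(33084 - 68) = 27258/33016 = 27258*(1/33016) = 13629/16508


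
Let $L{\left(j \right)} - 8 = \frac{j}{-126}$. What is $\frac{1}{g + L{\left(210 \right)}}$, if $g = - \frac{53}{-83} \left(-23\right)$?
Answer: $- \frac{249}{2080} \approx -0.11971$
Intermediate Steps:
$L{\left(j \right)} = 8 - \frac{j}{126}$ ($L{\left(j \right)} = 8 + \frac{j}{-126} = 8 + j \left(- \frac{1}{126}\right) = 8 - \frac{j}{126}$)
$g = - \frac{1219}{83}$ ($g = \left(-53\right) \left(- \frac{1}{83}\right) \left(-23\right) = \frac{53}{83} \left(-23\right) = - \frac{1219}{83} \approx -14.687$)
$\frac{1}{g + L{\left(210 \right)}} = \frac{1}{- \frac{1219}{83} + \left(8 - \frac{5}{3}\right)} = \frac{1}{- \frac{1219}{83} + \frac{19}{3}} = \frac{1}{- \frac{2080}{249}} = - \frac{249}{2080}$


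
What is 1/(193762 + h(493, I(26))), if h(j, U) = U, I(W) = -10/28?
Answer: 14/2712663 ≈ 5.1610e-6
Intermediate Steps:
I(W) = -5/14 (I(W) = -10*1/28 = -5/14)
1/(193762 + h(493, I(26))) = 1/(193762 - 5/14) = 1/(2712663/14) = 14/2712663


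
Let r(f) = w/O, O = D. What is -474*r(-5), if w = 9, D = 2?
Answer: -2133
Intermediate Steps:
O = 2
r(f) = 9/2
-474*r(-5) = -474*9/2 = -2133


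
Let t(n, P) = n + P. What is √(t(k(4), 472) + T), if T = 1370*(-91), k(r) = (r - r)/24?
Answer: I*√124198 ≈ 352.42*I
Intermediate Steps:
k(r) = 0 (k(r) = 0*(1/24) = 0)
T = -124670
t(n, P) = P + n
√(t(k(4), 472) + T) = √((472 + 0) - 124670) = √(472 - 124670) = √(-124198) = I*√124198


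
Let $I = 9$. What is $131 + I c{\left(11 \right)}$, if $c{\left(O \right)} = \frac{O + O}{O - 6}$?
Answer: $\frac{853}{5} \approx 170.6$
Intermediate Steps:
$c{\left(O \right)} = \frac{2 O}{-6 + O}$
$131 + I c{\left(11 \right)} = 131 + 9 \cdot 2 \cdot 11 \frac{1}{-6 + 11} = 131 + 9 \cdot 2 \cdot 11 \cdot \frac{1}{5} = 131 + 9 \cdot \frac{22}{5} = 131 + \frac{198}{5} = \frac{853}{5}$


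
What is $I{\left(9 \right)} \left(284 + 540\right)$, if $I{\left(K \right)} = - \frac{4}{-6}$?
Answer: $\frac{1648}{3} \approx 549.33$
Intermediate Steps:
$I{\left(K \right)} = \frac{2}{3}$ ($I{\left(K \right)} = \left(-4\right) \left(- \frac{1}{6}\right) = \frac{2}{3}$)
$I{\left(9 \right)} \left(284 + 540\right) = \frac{2 \left(284 + 540\right)}{3} = \frac{2}{3} \cdot 824 = \frac{1648}{3}$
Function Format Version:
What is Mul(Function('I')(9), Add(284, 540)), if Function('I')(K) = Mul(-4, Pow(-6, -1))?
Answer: Rational(1648, 3) ≈ 549.33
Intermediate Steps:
Function('I')(K) = Rational(2, 3) (Function('I')(K) = Mul(-4, Rational(-1, 6)) = Rational(2, 3))
Mul(Function('I')(9), Add(284, 540)) = Mul(Rational(2, 3), Add(284, 540)) = Mul(Rational(2, 3), 824) = Rational(1648, 3)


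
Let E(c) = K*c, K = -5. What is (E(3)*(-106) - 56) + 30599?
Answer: 32133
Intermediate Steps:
E(c) = -5*c
(E(3)*(-106) - 56) + 30599 = (-5*3*(-106) - 56) + 30599 = (-15*(-106) - 56) + 30599 = (1590 - 56) + 30599 = 1534 + 30599 = 32133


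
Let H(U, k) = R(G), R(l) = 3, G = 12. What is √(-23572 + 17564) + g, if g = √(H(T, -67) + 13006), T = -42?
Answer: √13009 + 2*I*√1502 ≈ 114.06 + 77.511*I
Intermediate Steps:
H(U, k) = 3
g = √13009 (g = √(3 + 13006) = √13009 ≈ 114.06)
√(-23572 + 17564) + g = √(-23572 + 17564) + √13009 = √(-6008) + √13009 = 2*I*√1502 + √13009 = √13009 + 2*I*√1502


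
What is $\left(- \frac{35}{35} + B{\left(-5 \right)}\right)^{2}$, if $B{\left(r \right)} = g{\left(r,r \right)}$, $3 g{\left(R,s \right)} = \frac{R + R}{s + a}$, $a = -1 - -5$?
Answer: $\frac{49}{9} \approx 5.4444$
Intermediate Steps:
$a = 4$ ($a = -1 + 5 = 4$)
$g{\left(R,s \right)} = \frac{2 R}{3 \left(4 + s\right)}$ ($g{\left(R,s \right)} = \frac{\left(R + R\right) \frac{1}{s + 4}}{3} = \frac{2 R \frac{1}{4 + s}}{3} = \frac{2 R}{3 \left(4 + s\right)}$)
$B{\left(r \right)} = \frac{2 r}{3 \left(4 + r\right)}$
$\left(- \frac{35}{35} + B{\left(-5 \right)}\right)^{2} = \left(- \frac{35}{35} + \frac{2}{3} \left(-5\right) \frac{1}{4 - 5}\right)^{2} = \left(\left(-35\right) \frac{1}{35} + \frac{2}{3} \left(-5\right) \frac{1}{-1}\right)^{2} = \left(-1 + \frac{2}{3} \left(-5\right) \left(-1\right)\right)^{2} = \left(-1 + \frac{10}{3}\right)^{2} = \left(\frac{7}{3}\right)^{2} = \frac{49}{9}$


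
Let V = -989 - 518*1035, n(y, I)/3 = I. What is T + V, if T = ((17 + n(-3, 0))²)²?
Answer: -453598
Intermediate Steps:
n(y, I) = 3*I
V = -537119 (V = -989 - 536130 = -537119)
T = 83521 (T = ((17 + 3*0)²)² = ((17 + 0)²)² = (17²)² = 289² = 83521)
T + V = 83521 - 537119 = -453598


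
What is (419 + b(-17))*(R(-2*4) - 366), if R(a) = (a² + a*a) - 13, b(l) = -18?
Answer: -100651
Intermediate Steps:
R(a) = -13 + 2*a² (R(a) = (a² + a²) - 13 = 2*a² - 13 = -13 + 2*a²)
(419 + b(-17))*(R(-2*4) - 366) = (419 - 18)*((-13 + 2*(-2*4)²) - 366) = 401*((-13 + 2*(-8)²) - 366) = 401*((-13 + 2*64) - 366) = 401*((-13 + 128) - 366) = 401*(115 - 366) = 401*(-251) = -100651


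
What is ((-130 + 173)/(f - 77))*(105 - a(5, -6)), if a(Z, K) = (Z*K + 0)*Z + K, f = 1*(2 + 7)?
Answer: -11223/68 ≈ -165.04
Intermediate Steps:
f = 9 (f = 1*9 = 9)
a(Z, K) = K + K*Z² (a(Z, K) = (K*Z + 0)*Z + K = (K*Z)*Z + K = K*Z² + K = K + K*Z²)
((-130 + 173)/(f - 77))*(105 - a(5, -6)) = ((-130 + 173)/(9 - 77))*(105 - (-6)*(1 + 5²)) = (43/(-68))*(105 - (-6)*(1 + 25)) = (43*(-1/68))*(105 - (-6)*26) = -43*(105 - 1*(-156))/68 = -43*(105 + 156)/68 = -43/68*261 = -11223/68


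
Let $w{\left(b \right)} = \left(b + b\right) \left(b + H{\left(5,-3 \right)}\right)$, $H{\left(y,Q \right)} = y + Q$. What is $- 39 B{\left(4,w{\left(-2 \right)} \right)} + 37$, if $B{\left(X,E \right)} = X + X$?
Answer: $-275$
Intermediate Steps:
$H{\left(y,Q \right)} = Q + y$
$w{\left(b \right)} = 2 b \left(2 + b\right)$ ($w{\left(b \right)} = \left(b + b\right) \left(b + \left(-3 + 5\right)\right) = 2 b \left(b + 2\right) = 2 b \left(2 + b\right)$)
$B{\left(X,E \right)} = 2 X$
$- 39 B{\left(4,w{\left(-2 \right)} \right)} + 37 = - 39 \cdot 2 \cdot 4 + 37 = \left(-39\right) 8 + 37 = -312 + 37 = -275$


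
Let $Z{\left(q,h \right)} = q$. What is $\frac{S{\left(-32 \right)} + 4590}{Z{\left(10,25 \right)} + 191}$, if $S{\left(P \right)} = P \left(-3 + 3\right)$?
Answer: $\frac{1530}{67} \approx 22.836$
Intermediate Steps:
$S{\left(P \right)} = 0$ ($S{\left(P \right)} = P 0 = 0$)
$\frac{S{\left(-32 \right)} + 4590}{Z{\left(10,25 \right)} + 191} = \frac{0 + 4590}{10 + 191} = \frac{4590}{201} = 4590 \cdot \frac{1}{201} = \frac{1530}{67}$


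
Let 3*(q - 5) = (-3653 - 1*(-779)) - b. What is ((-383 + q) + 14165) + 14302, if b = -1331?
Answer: 82724/3 ≈ 27575.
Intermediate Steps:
q = -1528/3 (q = 5 + ((-3653 - 1*(-779)) - 1*(-1331))/3 = 5 + ((-3653 + 779) + 1331)/3 = 5 + (-2874 + 1331)/3 = 5 + (⅓)*(-1543) = 5 - 1543/3 = -1528/3 ≈ -509.33)
((-383 + q) + 14165) + 14302 = ((-383 - 1528/3) + 14165) + 14302 = (-2677/3 + 14165) + 14302 = 39818/3 + 14302 = 82724/3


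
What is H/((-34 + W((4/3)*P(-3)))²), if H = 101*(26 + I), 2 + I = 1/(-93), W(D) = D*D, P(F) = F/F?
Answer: 6083937/2607100 ≈ 2.3336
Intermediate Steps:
P(F) = 1
W(D) = D²
I = -187/93 (I = -2 + 1/(-93) = -2 - 1/93 = -187/93 ≈ -2.0108)
H = 225331/93 (H = 101*(26 - 187/93) = 101*(2231/93) = 225331/93 ≈ 2422.9)
H/((-34 + W((4/3)*P(-3)))²) = 225331/(93*((-34 + ((4/3)*1)²)²)) = 225331/(93*((-34 + (4/3)²)²)) = 225331/(93*((-34 + 16/9)²)) = 225331/(93*((-290/9)²)) = 225331/(93*(84100/81)) = (225331/93)*(81/84100) = 6083937/2607100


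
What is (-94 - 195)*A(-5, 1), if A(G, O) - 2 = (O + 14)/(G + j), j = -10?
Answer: -289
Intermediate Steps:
A(G, O) = 2 + (14 + O)/(-10 + G) (A(G, O) = 2 + (O + 14)/(G - 10) = 2 + (14 + O)/(-10 + G))
(-94 - 195)*A(-5, 1) = (-94 - 195)*((-6 + 1 + 2*(-5))/(-10 - 5)) = -289*(-6 + 1 - 10)/(-15) = -(-289)*(-15)/15 = -289*1 = -289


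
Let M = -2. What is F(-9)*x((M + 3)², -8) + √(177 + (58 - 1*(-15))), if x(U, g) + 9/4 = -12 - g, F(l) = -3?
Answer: 75/4 + 5*√10 ≈ 34.561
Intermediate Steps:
x(U, g) = -57/4 - g (x(U, g) = -9/4 + (-12 - g) = -57/4 - g)
F(-9)*x((M + 3)², -8) + √(177 + (58 - 1*(-15))) = -3*(-57/4 - 1*(-8)) + √(177 + (58 - 1*(-15))) = -3*(-57/4 + 8) + √(177 + (58 + 15)) = -3*(-25/4) + √(177 + 73) = 75/4 + √250 = 75/4 + 5*√10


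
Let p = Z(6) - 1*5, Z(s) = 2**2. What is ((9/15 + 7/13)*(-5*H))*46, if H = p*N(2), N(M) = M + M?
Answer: 13616/13 ≈ 1047.4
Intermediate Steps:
N(M) = 2*M
Z(s) = 4
p = -1 (p = 4 - 1*5 = 4 - 5 = -1)
H = -4 (H = -2*2 = -1*4 = -4)
((9/15 + 7/13)*(-5*H))*46 = ((9/15 + 7/13)*(-5*(-4)))*46 = ((9*(1/15) + 7*(1/13))*20)*46 = ((3/5 + 7/13)*20)*46 = ((74/65)*20)*46 = (296/13)*46 = 13616/13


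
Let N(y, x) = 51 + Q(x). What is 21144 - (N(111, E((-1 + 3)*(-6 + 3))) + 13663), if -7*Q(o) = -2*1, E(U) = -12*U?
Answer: 52008/7 ≈ 7429.7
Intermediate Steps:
Q(o) = 2/7 (Q(o) = -(-2)/7 = -⅐*(-2) = 2/7)
N(y, x) = 359/7 (N(y, x) = 51 + 2/7 = 359/7)
21144 - (N(111, E((-1 + 3)*(-6 + 3))) + 13663) = 21144 - (359/7 + 13663) = 21144 - 1*96000/7 = 21144 - 96000/7 = 52008/7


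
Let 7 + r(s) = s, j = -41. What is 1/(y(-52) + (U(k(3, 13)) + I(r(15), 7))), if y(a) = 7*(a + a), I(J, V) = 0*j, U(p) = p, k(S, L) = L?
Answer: -1/715 ≈ -0.0013986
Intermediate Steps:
r(s) = -7 + s
I(J, V) = 0 (I(J, V) = 0*(-41) = 0)
y(a) = 14*a (y(a) = 7*(2*a) = 14*a)
1/(y(-52) + (U(k(3, 13)) + I(r(15), 7))) = 1/(14*(-52) + (13 + 0)) = 1/(-728 + 13) = 1/(-715) = -1/715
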